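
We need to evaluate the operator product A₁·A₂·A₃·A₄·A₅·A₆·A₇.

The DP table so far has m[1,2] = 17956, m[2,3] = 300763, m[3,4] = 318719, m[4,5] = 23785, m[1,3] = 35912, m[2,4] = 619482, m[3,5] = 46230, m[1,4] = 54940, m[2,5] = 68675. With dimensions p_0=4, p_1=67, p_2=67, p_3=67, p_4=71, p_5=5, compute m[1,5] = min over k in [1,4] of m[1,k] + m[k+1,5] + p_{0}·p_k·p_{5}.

m[1,5] = min over k∈[1,4] of m[1,k]+m[k+1,5]+p_{0}·p_k·p_{5}.
k=1: 0 + 68675 + 4·67·5 = 70015; k=2: 17956 + 46230 + 4·67·5 = 65526; k=3: 35912 + 23785 + 4·67·5 = 61037; k=4: 54940 + 0 + 4·71·5 = 56360.
Minimum: 56360 at k=4.

56360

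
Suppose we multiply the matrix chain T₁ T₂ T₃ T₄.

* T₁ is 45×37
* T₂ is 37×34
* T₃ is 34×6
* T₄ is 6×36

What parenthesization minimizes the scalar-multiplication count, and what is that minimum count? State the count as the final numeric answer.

27258

Adjacent pairs: T₁T₂ = 45·37·34 = 56610; T₂T₃ = 37·34·6 = 7548; T₃T₄ = 34·6·36 = 7344.
Length 3: T₁..T₃: k=1: 0+7548+45·37·6=17538; k=2: 56610+0+45·34·6=65790 → min 17538 | T₂..T₄: k=2: 0+7344+37·34·36=52632; k=3: 7548+0+37·6·36=15540 → min 15540.
Length 4: T₁..T₄: k=1: 0+15540+45·37·36=75480; k=2: 56610+7344+45·34·36=119034; k=3: 17538+0+45·6·36=27258 → min 27258.
Optimal parenthesization: ((T₁ (T₂ T₃)) T₄) with cost 27258.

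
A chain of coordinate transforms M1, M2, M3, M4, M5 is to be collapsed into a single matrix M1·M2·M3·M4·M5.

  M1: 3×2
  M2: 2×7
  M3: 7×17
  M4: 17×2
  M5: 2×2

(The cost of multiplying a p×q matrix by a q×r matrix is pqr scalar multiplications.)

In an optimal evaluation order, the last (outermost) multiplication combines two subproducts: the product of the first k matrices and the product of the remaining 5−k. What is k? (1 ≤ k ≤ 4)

1

Adjacent pairs: M1M2 = 3·2·7 = 42; M2M3 = 2·7·17 = 238; M3M4 = 7·17·2 = 238; M4M5 = 17·2·2 = 68.
Length 3: M1..M3: k=1: 0+238+3·2·17=340; k=2: 42+0+3·7·17=399 → min 340 | M2..M4: k=2: 0+238+2·7·2=266; k=3: 238+0+2·17·2=306 → min 266 | M3..M5: k=3: 0+68+7·17·2=306; k=4: 238+0+7·2·2=266 → min 266.
Length 4: M1..M4: k=1: 0+266+3·2·2=278; k=2: 42+238+3·7·2=322; k=3: 340+0+3·17·2=442 → min 278 | M2..M5: k=2: 0+266+2·7·2=294; k=3: 238+68+2·17·2=374; k=4: 266+0+2·2·2=274 → min 274.
Top-level splits: k=1: (M1..M1)·(M2..M5) → 0+274+3·2·2 = 286; k=2: (M1..M2)·(M3..M5) → 42+266+3·7·2 = 350; k=3: (M1..M3)·(M4..M5) → 340+68+3·17·2 = 510; k=4: (M1..M4)·(M5..M5) → 278+0+3·2·2 = 290.
Best split is after M1, i.e. k = 1.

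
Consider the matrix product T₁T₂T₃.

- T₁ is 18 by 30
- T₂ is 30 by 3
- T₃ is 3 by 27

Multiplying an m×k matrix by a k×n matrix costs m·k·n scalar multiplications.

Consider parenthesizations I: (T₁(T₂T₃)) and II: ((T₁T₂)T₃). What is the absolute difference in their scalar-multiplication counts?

Order I = (T₁(T₂T₃)): (T₂T₃): 30×3 by 3×27 → 30×27, cost 30·3·27 = 2430; (T₁(T₂T₃)): 18×30 by 30×27 → 18×27, cost 18·30·27 = 14580; cumulative 17010. Total 17010.
Order II = ((T₁T₂)T₃): (T₁T₂): 18×30 by 30×3 → 18×3, cost 18·30·3 = 1620; ((T₁T₂)T₃): 18×3 by 3×27 → 18×27, cost 18·3·27 = 1458; cumulative 3078. Total 3078.
Difference: |17010 − 3078| = 13932.

13932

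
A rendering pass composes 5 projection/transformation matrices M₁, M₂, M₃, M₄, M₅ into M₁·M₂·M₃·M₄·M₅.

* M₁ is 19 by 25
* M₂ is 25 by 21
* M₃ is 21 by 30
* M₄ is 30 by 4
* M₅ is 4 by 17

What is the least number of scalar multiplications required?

Adjacent pairs: M₁M₂ = 19·25·21 = 9975; M₂M₃ = 25·21·30 = 15750; M₃M₄ = 21·30·4 = 2520; M₄M₅ = 30·4·17 = 2040.
Length 3: M₁..M₃: k=1: 0+15750+19·25·30=30000; k=2: 9975+0+19·21·30=21945 → min 21945 | M₂..M₄: k=2: 0+2520+25·21·4=4620; k=3: 15750+0+25·30·4=18750 → min 4620 | M₃..M₅: k=3: 0+2040+21·30·17=12750; k=4: 2520+0+21·4·17=3948 → min 3948.
Length 4: M₁..M₄: k=1: 0+4620+19·25·4=6520; k=2: 9975+2520+19·21·4=14091; k=3: 21945+0+19·30·4=24225 → min 6520 | M₂..M₅: k=2: 0+3948+25·21·17=12873; k=3: 15750+2040+25·30·17=30540; k=4: 4620+0+25·4·17=6320 → min 6320.
Length 5: M₁..M₅: k=1: 0+6320+19·25·17=14395; k=2: 9975+3948+19·21·17=20706; k=3: 21945+2040+19·30·17=33675; k=4: 6520+0+19·4·17=7812 → min 7812.
Optimal order: ((M₁·(M₂·(M₃·M₄)))·M₅) with cost 7812.

7812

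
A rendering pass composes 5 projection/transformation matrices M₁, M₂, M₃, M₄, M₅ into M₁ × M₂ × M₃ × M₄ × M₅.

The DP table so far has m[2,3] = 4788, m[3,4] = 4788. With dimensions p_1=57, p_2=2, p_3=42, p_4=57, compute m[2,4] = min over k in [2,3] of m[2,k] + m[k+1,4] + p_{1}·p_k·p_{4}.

m[2,4] = min over k∈[2,3] of m[2,k]+m[k+1,4]+p_{1}·p_k·p_{4}.
k=2: 0 + 4788 + 57·2·57 = 11286; k=3: 4788 + 0 + 57·42·57 = 141246.
Minimum: 11286 at k=2.

11286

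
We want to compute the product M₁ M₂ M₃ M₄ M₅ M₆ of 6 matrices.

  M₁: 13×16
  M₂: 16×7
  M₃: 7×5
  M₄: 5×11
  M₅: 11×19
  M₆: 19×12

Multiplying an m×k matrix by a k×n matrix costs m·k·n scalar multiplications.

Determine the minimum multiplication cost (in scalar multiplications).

Adjacent pairs: M₁M₂ = 13·16·7 = 1456; M₂M₃ = 16·7·5 = 560; M₃M₄ = 7·5·11 = 385; M₄M₅ = 5·11·19 = 1045; M₅M₆ = 11·19·12 = 2508.
Length 3: M₁..M₃: k=1: 0+560+13·16·5=1600; k=2: 1456+0+13·7·5=1911 → min 1600 | M₂..M₄: k=2: 0+385+16·7·11=1617; k=3: 560+0+16·5·11=1440 → min 1440 | M₃..M₅: k=3: 0+1045+7·5·19=1710; k=4: 385+0+7·11·19=1848 → min 1710 | M₄..M₆: k=4: 0+2508+5·11·12=3168; k=5: 1045+0+5·19·12=2185 → min 2185.
Length 4: M₁..M₄: k=1: 0+1440+13·16·11=3728; k=2: 1456+385+13·7·11=2842; k=3: 1600+0+13·5·11=2315 → min 2315 | M₂..M₅: k=2: 0+1710+16·7·19=3838; k=3: 560+1045+16·5·19=3125; k=4: 1440+0+16·11·19=4784 → min 3125 | M₃..M₆: k=3: 0+2185+7·5·12=2605; k=4: 385+2508+7·11·12=3817; k=5: 1710+0+7·19·12=3306 → min 2605.
Length 5: M₁..M₅: k=1: 0+3125+13·16·19=7077; k=2: 1456+1710+13·7·19=4895; k=3: 1600+1045+13·5·19=3880; k=4: 2315+0+13·11·19=5032 → min 3880 | M₂..M₆: k=2: 0+2605+16·7·12=3949; k=3: 560+2185+16·5·12=3705; k=4: 1440+2508+16·11·12=6060; k=5: 3125+0+16·19·12=6773 → min 3705.
Length 6: M₁..M₆: k=1: 0+3705+13·16·12=6201; k=2: 1456+2605+13·7·12=5153; k=3: 1600+2185+13·5·12=4565; k=4: 2315+2508+13·11·12=6539; k=5: 3880+0+13·19·12=6844 → min 4565.
Optimal order: ((M₁ (M₂ M₃)) ((M₄ M₅) M₆)) with cost 4565.

4565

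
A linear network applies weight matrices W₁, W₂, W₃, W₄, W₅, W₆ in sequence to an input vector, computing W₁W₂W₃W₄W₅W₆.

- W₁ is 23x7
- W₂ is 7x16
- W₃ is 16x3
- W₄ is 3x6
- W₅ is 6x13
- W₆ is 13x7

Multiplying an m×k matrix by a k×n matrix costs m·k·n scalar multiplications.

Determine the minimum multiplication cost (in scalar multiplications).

Adjacent pairs: W₁W₂ = 23·7·16 = 2576; W₂W₃ = 7·16·3 = 336; W₃W₄ = 16·3·6 = 288; W₄W₅ = 3·6·13 = 234; W₅W₆ = 6·13·7 = 546.
Length 3: W₁..W₃: k=1: 0+336+23·7·3=819; k=2: 2576+0+23·16·3=3680 → min 819 | W₂..W₄: k=2: 0+288+7·16·6=960; k=3: 336+0+7·3·6=462 → min 462 | W₃..W₅: k=3: 0+234+16·3·13=858; k=4: 288+0+16·6·13=1536 → min 858 | W₄..W₆: k=4: 0+546+3·6·7=672; k=5: 234+0+3·13·7=507 → min 507.
Length 4: W₁..W₄: k=1: 0+462+23·7·6=1428; k=2: 2576+288+23·16·6=5072; k=3: 819+0+23·3·6=1233 → min 1233 | W₂..W₅: k=2: 0+858+7·16·13=2314; k=3: 336+234+7·3·13=843; k=4: 462+0+7·6·13=1008 → min 843 | W₃..W₆: k=3: 0+507+16·3·7=843; k=4: 288+546+16·6·7=1506; k=5: 858+0+16·13·7=2314 → min 843.
Length 5: W₁..W₅: k=1: 0+843+23·7·13=2936; k=2: 2576+858+23·16·13=8218; k=3: 819+234+23·3·13=1950; k=4: 1233+0+23·6·13=3027 → min 1950 | W₂..W₆: k=2: 0+843+7·16·7=1627; k=3: 336+507+7·3·7=990; k=4: 462+546+7·6·7=1302; k=5: 843+0+7·13·7=1480 → min 990.
Length 6: W₁..W₆: k=1: 0+990+23·7·7=2117; k=2: 2576+843+23·16·7=5995; k=3: 819+507+23·3·7=1809; k=4: 1233+546+23·6·7=2745; k=5: 1950+0+23·13·7=4043 → min 1809.
Optimal order: ((W₁(W₂W₃))((W₄W₅)W₆)) with cost 1809.

1809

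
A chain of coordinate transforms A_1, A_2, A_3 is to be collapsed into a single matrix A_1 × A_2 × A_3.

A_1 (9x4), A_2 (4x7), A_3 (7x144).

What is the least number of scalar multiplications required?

Order (A_1 × (A_2 × A_3)): (A_2 × A_3): 4×7 by 7×144 → 4×144, cost 4·7·144 = 4032; (A_1 × (A_2 × A_3)): 9×4 by 4×144 → 9×144, cost 9·4·144 = 5184; cumulative 9216. Total 9216.
Order ((A_1 × A_2) × A_3): (A_1 × A_2): 9×4 by 4×7 → 9×7, cost 9·4·7 = 252; ((A_1 × A_2) × A_3): 9×7 by 7×144 → 9×144, cost 9·7·144 = 9072; cumulative 9324. Total 9324.
Minimum: 9216.

9216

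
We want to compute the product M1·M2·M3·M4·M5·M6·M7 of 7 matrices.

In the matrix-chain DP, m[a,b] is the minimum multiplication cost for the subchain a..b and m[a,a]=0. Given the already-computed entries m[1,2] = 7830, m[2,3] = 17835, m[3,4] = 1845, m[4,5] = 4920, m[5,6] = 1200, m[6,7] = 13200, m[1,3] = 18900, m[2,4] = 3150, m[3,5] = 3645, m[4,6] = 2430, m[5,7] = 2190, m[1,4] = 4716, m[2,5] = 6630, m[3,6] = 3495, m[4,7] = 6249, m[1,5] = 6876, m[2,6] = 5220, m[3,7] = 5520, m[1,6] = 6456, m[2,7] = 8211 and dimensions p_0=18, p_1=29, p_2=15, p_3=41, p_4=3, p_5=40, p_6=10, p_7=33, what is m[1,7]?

m[1,7] = min over k∈[1,6] of m[1,k]+m[k+1,7]+p_{0}·p_k·p_{7}.
k=1: 0 + 8211 + 18·29·33 = 25437; k=2: 7830 + 5520 + 18·15·33 = 22260; k=3: 18900 + 6249 + 18·41·33 = 49503; k=4: 4716 + 2190 + 18·3·33 = 8688; k=5: 6876 + 13200 + 18·40·33 = 43836; k=6: 6456 + 0 + 18·10·33 = 12396.
Minimum: 8688 at k=4.

8688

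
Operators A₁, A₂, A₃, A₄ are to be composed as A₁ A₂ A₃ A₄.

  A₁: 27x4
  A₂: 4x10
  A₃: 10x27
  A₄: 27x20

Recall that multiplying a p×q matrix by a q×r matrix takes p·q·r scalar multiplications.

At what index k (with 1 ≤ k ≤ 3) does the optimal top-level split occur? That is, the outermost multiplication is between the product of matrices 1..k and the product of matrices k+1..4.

1

Adjacent pairs: A₁A₂ = 27·4·10 = 1080; A₂A₃ = 4·10·27 = 1080; A₃A₄ = 10·27·20 = 5400.
Length 3: A₁..A₃: k=1: 0+1080+27·4·27=3996; k=2: 1080+0+27·10·27=8370 → min 3996 | A₂..A₄: k=2: 0+5400+4·10·20=6200; k=3: 1080+0+4·27·20=3240 → min 3240.
Top-level splits: k=1: (A₁..A₁)·(A₂..A₄) → 0+3240+27·4·20 = 5400; k=2: (A₁..A₂)·(A₃..A₄) → 1080+5400+27·10·20 = 11880; k=3: (A₁..A₃)·(A₄..A₄) → 3996+0+27·27·20 = 18576.
Best split is after A₁, i.e. k = 1.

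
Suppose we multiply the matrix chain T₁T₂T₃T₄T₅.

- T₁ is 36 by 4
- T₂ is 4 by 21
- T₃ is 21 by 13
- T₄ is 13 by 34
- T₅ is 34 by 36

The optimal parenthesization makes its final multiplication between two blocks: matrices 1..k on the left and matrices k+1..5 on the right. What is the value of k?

Adjacent pairs: T₁T₂ = 36·4·21 = 3024; T₂T₃ = 4·21·13 = 1092; T₃T₄ = 21·13·34 = 9282; T₄T₅ = 13·34·36 = 15912.
Length 3: T₁..T₃: k=1: 0+1092+36·4·13=2964; k=2: 3024+0+36·21·13=12852 → min 2964 | T₂..T₄: k=2: 0+9282+4·21·34=12138; k=3: 1092+0+4·13·34=2860 → min 2860 | T₃..T₅: k=3: 0+15912+21·13·36=25740; k=4: 9282+0+21·34·36=34986 → min 25740.
Length 4: T₁..T₄: k=1: 0+2860+36·4·34=7756; k=2: 3024+9282+36·21·34=38010; k=3: 2964+0+36·13·34=18876 → min 7756 | T₂..T₅: k=2: 0+25740+4·21·36=28764; k=3: 1092+15912+4·13·36=18876; k=4: 2860+0+4·34·36=7756 → min 7756.
Top-level splits: k=1: (T₁..T₁)·(T₂..T₅) → 0+7756+36·4·36 = 12940; k=2: (T₁..T₂)·(T₃..T₅) → 3024+25740+36·21·36 = 55980; k=3: (T₁..T₃)·(T₄..T₅) → 2964+15912+36·13·36 = 35724; k=4: (T₁..T₄)·(T₅..T₅) → 7756+0+36·34·36 = 51820.
Best split is after T₁, i.e. k = 1.

1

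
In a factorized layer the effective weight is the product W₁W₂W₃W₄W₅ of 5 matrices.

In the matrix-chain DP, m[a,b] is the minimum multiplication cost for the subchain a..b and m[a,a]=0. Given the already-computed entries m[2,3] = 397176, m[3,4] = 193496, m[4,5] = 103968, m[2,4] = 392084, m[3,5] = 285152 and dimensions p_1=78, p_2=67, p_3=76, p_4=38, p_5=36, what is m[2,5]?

473288

m[2,5] = min over k∈[2,4] of m[2,k]+m[k+1,5]+p_{1}·p_k·p_{5}.
k=2: 0 + 285152 + 78·67·36 = 473288; k=3: 397176 + 103968 + 78·76·36 = 714552; k=4: 392084 + 0 + 78·38·36 = 498788.
Minimum: 473288 at k=2.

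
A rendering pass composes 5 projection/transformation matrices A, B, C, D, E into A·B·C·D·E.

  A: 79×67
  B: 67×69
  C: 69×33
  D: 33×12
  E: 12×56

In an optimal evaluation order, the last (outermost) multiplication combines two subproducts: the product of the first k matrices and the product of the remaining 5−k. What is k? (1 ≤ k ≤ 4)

Adjacent pairs: AB = 79·67·69 = 365217; BC = 67·69·33 = 152559; CD = 69·33·12 = 27324; DE = 33·12·56 = 22176.
Length 3: A..C: k=1: 0+152559+79·67·33=327228; k=2: 365217+0+79·69·33=545100 → min 327228 | B..D: k=2: 0+27324+67·69·12=82800; k=3: 152559+0+67·33·12=179091 → min 82800 | C..E: k=3: 0+22176+69·33·56=149688; k=4: 27324+0+69·12·56=73692 → min 73692.
Length 4: A..D: k=1: 0+82800+79·67·12=146316; k=2: 365217+27324+79·69·12=457953; k=3: 327228+0+79·33·12=358512 → min 146316 | B..E: k=2: 0+73692+67·69·56=332580; k=3: 152559+22176+67·33·56=298551; k=4: 82800+0+67·12·56=127824 → min 127824.
Top-level splits: k=1: (A..A)·(B..E) → 0+127824+79·67·56 = 424232; k=2: (A..B)·(C..E) → 365217+73692+79·69·56 = 744165; k=3: (A..C)·(D..E) → 327228+22176+79·33·56 = 495396; k=4: (A..D)·(E..E) → 146316+0+79·12·56 = 199404.
Best split is after D, i.e. k = 4.

4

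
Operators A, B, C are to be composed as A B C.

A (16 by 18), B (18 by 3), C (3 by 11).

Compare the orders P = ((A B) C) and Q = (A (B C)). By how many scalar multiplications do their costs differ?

2370

Order P = ((A B) C): (A B): 16×18 by 18×3 → 16×3, cost 16·18·3 = 864; ((A B) C): 16×3 by 3×11 → 16×11, cost 16·3·11 = 528; cumulative 1392. Total 1392.
Order Q = (A (B C)): (B C): 18×3 by 3×11 → 18×11, cost 18·3·11 = 594; (A (B C)): 16×18 by 18×11 → 16×11, cost 16·18·11 = 3168; cumulative 3762. Total 3762.
Difference: |1392 − 3762| = 2370.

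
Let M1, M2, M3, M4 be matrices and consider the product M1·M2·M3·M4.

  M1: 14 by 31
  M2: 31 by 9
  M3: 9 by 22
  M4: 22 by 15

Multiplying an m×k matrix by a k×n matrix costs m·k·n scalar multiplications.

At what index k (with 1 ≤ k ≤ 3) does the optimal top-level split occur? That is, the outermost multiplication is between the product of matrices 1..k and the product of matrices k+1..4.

Adjacent pairs: M1M2 = 14·31·9 = 3906; M2M3 = 31·9·22 = 6138; M3M4 = 9·22·15 = 2970.
Length 3: M1..M3: k=1: 0+6138+14·31·22=15686; k=2: 3906+0+14·9·22=6678 → min 6678 | M2..M4: k=2: 0+2970+31·9·15=7155; k=3: 6138+0+31·22·15=16368 → min 7155.
Top-level splits: k=1: (M1..M1)·(M2..M4) → 0+7155+14·31·15 = 13665; k=2: (M1..M2)·(M3..M4) → 3906+2970+14·9·15 = 8766; k=3: (M1..M3)·(M4..M4) → 6678+0+14·22·15 = 11298.
Best split is after M2, i.e. k = 2.

2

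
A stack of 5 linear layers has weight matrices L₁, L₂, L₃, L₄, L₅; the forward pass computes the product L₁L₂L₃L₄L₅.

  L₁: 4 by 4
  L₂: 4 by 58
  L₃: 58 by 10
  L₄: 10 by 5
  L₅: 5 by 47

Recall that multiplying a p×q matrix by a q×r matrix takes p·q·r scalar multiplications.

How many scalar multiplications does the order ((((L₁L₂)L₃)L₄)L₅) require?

(L₁L₂): 4×4 by 4×58 → 4×58, cost 4·4·58 = 928
((L₁L₂)L₃): 4×58 by 58×10 → 4×10, cost 4·58·10 = 2320; cumulative 3248
(((L₁L₂)L₃)L₄): 4×10 by 10×5 → 4×5, cost 4·10·5 = 200; cumulative 3448
((((L₁L₂)L₃)L₄)L₅): 4×5 by 5×47 → 4×47, cost 4·5·47 = 940; cumulative 4388
Total: 4388 scalar multiplications.

4388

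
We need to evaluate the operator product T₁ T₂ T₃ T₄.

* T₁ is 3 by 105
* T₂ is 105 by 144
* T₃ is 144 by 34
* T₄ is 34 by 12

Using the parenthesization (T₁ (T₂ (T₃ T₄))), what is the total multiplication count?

243972

(T₃ T₄): 144×34 by 34×12 → 144×12, cost 144·34·12 = 58752
(T₂ (T₃ T₄)): 105×144 by 144×12 → 105×12, cost 105·144·12 = 181440; cumulative 240192
(T₁ (T₂ (T₃ T₄))): 3×105 by 105×12 → 3×12, cost 3·105·12 = 3780; cumulative 243972
Total: 243972 scalar multiplications.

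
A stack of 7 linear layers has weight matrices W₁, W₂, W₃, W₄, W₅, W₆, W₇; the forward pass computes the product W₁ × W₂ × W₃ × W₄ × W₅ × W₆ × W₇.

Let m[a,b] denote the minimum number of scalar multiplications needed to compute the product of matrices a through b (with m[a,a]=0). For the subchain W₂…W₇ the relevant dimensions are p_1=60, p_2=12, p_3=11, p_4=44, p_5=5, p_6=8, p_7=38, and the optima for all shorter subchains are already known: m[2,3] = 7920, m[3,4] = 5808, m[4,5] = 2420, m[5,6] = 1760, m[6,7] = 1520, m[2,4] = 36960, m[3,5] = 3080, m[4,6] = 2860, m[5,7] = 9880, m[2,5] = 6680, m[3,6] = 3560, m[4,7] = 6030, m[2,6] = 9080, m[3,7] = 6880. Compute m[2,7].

m[2,7] = min over k∈[2,6] of m[2,k]+m[k+1,7]+p_{1}·p_k·p_{7}.
k=2: 0 + 6880 + 60·12·38 = 34240; k=3: 7920 + 6030 + 60·11·38 = 39030; k=4: 36960 + 9880 + 60·44·38 = 147160; k=5: 6680 + 1520 + 60·5·38 = 19600; k=6: 9080 + 0 + 60·8·38 = 27320.
Minimum: 19600 at k=5.

19600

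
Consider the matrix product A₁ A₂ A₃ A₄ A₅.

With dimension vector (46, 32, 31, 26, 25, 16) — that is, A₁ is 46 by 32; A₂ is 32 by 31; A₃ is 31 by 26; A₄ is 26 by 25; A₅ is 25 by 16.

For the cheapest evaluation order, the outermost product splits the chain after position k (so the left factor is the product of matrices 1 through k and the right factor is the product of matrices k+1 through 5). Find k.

1

Adjacent pairs: A₁A₂ = 46·32·31 = 45632; A₂A₃ = 32·31·26 = 25792; A₃A₄ = 31·26·25 = 20150; A₄A₅ = 26·25·16 = 10400.
Length 3: A₁..A₃: k=1: 0+25792+46·32·26=64064; k=2: 45632+0+46·31·26=82708 → min 64064 | A₂..A₄: k=2: 0+20150+32·31·25=44950; k=3: 25792+0+32·26·25=46592 → min 44950 | A₃..A₅: k=3: 0+10400+31·26·16=23296; k=4: 20150+0+31·25·16=32550 → min 23296.
Length 4: A₁..A₄: k=1: 0+44950+46·32·25=81750; k=2: 45632+20150+46·31·25=101432; k=3: 64064+0+46·26·25=93964 → min 81750 | A₂..A₅: k=2: 0+23296+32·31·16=39168; k=3: 25792+10400+32·26·16=49504; k=4: 44950+0+32·25·16=57750 → min 39168.
Top-level splits: k=1: (A₁..A₁)·(A₂..A₅) → 0+39168+46·32·16 = 62720; k=2: (A₁..A₂)·(A₃..A₅) → 45632+23296+46·31·16 = 91744; k=3: (A₁..A₃)·(A₄..A₅) → 64064+10400+46·26·16 = 93600; k=4: (A₁..A₄)·(A₅..A₅) → 81750+0+46·25·16 = 100150.
Best split is after A₁, i.e. k = 1.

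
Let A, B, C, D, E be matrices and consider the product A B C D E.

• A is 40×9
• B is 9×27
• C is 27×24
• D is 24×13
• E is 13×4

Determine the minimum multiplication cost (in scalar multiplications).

Adjacent pairs: AB = 40·9·27 = 9720; BC = 9·27·24 = 5832; CD = 27·24·13 = 8424; DE = 24·13·4 = 1248.
Length 3: A..C: k=1: 0+5832+40·9·24=14472; k=2: 9720+0+40·27·24=35640 → min 14472 | B..D: k=2: 0+8424+9·27·13=11583; k=3: 5832+0+9·24·13=8640 → min 8640 | C..E: k=3: 0+1248+27·24·4=3840; k=4: 8424+0+27·13·4=9828 → min 3840.
Length 4: A..D: k=1: 0+8640+40·9·13=13320; k=2: 9720+8424+40·27·13=32184; k=3: 14472+0+40·24·13=26952 → min 13320 | B..E: k=2: 0+3840+9·27·4=4812; k=3: 5832+1248+9·24·4=7944; k=4: 8640+0+9·13·4=9108 → min 4812.
Length 5: A..E: k=1: 0+4812+40·9·4=6252; k=2: 9720+3840+40·27·4=17880; k=3: 14472+1248+40·24·4=19560; k=4: 13320+0+40·13·4=15400 → min 6252.
Optimal order: (A (B (C (D E)))) with cost 6252.

6252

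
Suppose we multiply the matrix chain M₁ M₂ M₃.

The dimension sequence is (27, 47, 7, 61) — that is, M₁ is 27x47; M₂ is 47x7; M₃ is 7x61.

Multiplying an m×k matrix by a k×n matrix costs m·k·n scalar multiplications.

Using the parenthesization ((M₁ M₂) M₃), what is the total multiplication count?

(M₁ M₂): 27×47 by 47×7 → 27×7, cost 27·47·7 = 8883
((M₁ M₂) M₃): 27×7 by 7×61 → 27×61, cost 27·7·61 = 11529; cumulative 20412
Total: 20412 scalar multiplications.

20412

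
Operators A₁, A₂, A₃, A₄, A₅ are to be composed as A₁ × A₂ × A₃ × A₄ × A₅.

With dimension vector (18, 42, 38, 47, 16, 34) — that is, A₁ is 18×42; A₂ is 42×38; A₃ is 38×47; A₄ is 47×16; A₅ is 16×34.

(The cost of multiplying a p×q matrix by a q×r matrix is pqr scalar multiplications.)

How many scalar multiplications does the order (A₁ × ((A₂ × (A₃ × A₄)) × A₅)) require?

(A₃ × A₄): 38×47 by 47×16 → 38×16, cost 38·47·16 = 28576
(A₂ × (A₃ × A₄)): 42×38 by 38×16 → 42×16, cost 42·38·16 = 25536; cumulative 54112
((A₂ × (A₃ × A₄)) × A₅): 42×16 by 16×34 → 42×34, cost 42·16·34 = 22848; cumulative 76960
(A₁ × ((A₂ × (A₃ × A₄)) × A₅)): 18×42 by 42×34 → 18×34, cost 18·42·34 = 25704; cumulative 102664
Total: 102664 scalar multiplications.

102664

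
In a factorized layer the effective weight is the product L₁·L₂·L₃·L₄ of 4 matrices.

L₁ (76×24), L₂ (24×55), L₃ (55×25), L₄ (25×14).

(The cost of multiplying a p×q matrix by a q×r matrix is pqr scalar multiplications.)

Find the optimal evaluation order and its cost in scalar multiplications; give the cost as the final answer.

Adjacent pairs: L₁L₂ = 76·24·55 = 100320; L₂L₃ = 24·55·25 = 33000; L₃L₄ = 55·25·14 = 19250.
Length 3: L₁..L₃: k=1: 0+33000+76·24·25=78600; k=2: 100320+0+76·55·25=204820 → min 78600 | L₂..L₄: k=2: 0+19250+24·55·14=37730; k=3: 33000+0+24·25·14=41400 → min 37730.
Length 4: L₁..L₄: k=1: 0+37730+76·24·14=63266; k=2: 100320+19250+76·55·14=178090; k=3: 78600+0+76·25·14=105200 → min 63266.
Optimal parenthesization: (L₁·(L₂·(L₃·L₄))) with cost 63266.

63266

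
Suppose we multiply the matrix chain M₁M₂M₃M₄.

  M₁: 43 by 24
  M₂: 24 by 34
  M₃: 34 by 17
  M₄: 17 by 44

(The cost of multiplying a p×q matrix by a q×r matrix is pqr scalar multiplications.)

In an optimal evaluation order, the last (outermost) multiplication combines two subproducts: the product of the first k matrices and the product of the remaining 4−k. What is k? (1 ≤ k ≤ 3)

Adjacent pairs: M₁M₂ = 43·24·34 = 35088; M₂M₃ = 24·34·17 = 13872; M₃M₄ = 34·17·44 = 25432.
Length 3: M₁..M₃: k=1: 0+13872+43·24·17=31416; k=2: 35088+0+43·34·17=59942 → min 31416 | M₂..M₄: k=2: 0+25432+24·34·44=61336; k=3: 13872+0+24·17·44=31824 → min 31824.
Top-level splits: k=1: (M₁..M₁)·(M₂..M₄) → 0+31824+43·24·44 = 77232; k=2: (M₁..M₂)·(M₃..M₄) → 35088+25432+43·34·44 = 124848; k=3: (M₁..M₃)·(M₄..M₄) → 31416+0+43·17·44 = 63580.
Best split is after M₃, i.e. k = 3.

3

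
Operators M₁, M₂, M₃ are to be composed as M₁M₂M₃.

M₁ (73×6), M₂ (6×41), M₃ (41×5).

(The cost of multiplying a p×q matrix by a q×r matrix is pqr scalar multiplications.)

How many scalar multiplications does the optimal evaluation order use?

3420

Order (M₁(M₂M₃)): (M₂M₃): 6×41 by 41×5 → 6×5, cost 6·41·5 = 1230; (M₁(M₂M₃)): 73×6 by 6×5 → 73×5, cost 73·6·5 = 2190; cumulative 3420. Total 3420.
Order ((M₁M₂)M₃): (M₁M₂): 73×6 by 6×41 → 73×41, cost 73·6·41 = 17958; ((M₁M₂)M₃): 73×41 by 41×5 → 73×5, cost 73·41·5 = 14965; cumulative 32923. Total 32923.
Minimum: 3420.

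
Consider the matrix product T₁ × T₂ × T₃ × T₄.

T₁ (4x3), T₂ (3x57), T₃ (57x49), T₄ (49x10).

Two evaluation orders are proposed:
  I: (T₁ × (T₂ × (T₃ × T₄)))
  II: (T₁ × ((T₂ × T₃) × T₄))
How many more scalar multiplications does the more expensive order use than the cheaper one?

Order I = (T₁ × (T₂ × (T₃ × T₄))): (T₃ × T₄): 57×49 by 49×10 → 57×10, cost 57·49·10 = 27930; (T₂ × (T₃ × T₄)): 3×57 by 57×10 → 3×10, cost 3·57·10 = 1710; cumulative 29640; (T₁ × (T₂ × (T₃ × T₄))): 4×3 by 3×10 → 4×10, cost 4·3·10 = 120; cumulative 29760. Total 29760.
Order II = (T₁ × ((T₂ × T₃) × T₄)): (T₂ × T₃): 3×57 by 57×49 → 3×49, cost 3·57·49 = 8379; ((T₂ × T₃) × T₄): 3×49 by 49×10 → 3×10, cost 3·49·10 = 1470; cumulative 9849; (T₁ × ((T₂ × T₃) × T₄)): 4×3 by 3×10 → 4×10, cost 4·3·10 = 120; cumulative 9969. Total 9969.
Difference: |29760 − 9969| = 19791.

19791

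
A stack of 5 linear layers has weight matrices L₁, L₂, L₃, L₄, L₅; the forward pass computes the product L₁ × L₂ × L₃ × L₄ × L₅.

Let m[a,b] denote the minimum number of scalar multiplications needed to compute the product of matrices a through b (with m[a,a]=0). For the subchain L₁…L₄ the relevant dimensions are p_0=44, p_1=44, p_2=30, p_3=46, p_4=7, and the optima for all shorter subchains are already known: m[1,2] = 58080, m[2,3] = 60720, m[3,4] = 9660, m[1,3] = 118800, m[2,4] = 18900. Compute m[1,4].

32452

m[1,4] = min over k∈[1,3] of m[1,k]+m[k+1,4]+p_{0}·p_k·p_{4}.
k=1: 0 + 18900 + 44·44·7 = 32452; k=2: 58080 + 9660 + 44·30·7 = 76980; k=3: 118800 + 0 + 44·46·7 = 132968.
Minimum: 32452 at k=1.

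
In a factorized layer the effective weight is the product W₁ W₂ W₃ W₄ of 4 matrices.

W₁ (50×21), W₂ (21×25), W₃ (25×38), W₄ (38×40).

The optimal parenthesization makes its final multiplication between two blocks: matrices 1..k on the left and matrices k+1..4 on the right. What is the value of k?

1

Adjacent pairs: W₁W₂ = 50·21·25 = 26250; W₂W₃ = 21·25·38 = 19950; W₃W₄ = 25·38·40 = 38000.
Length 3: W₁..W₃: k=1: 0+19950+50·21·38=59850; k=2: 26250+0+50·25·38=73750 → min 59850 | W₂..W₄: k=2: 0+38000+21·25·40=59000; k=3: 19950+0+21·38·40=51870 → min 51870.
Top-level splits: k=1: (W₁..W₁)·(W₂..W₄) → 0+51870+50·21·40 = 93870; k=2: (W₁..W₂)·(W₃..W₄) → 26250+38000+50·25·40 = 114250; k=3: (W₁..W₃)·(W₄..W₄) → 59850+0+50·38·40 = 135850.
Best split is after W₁, i.e. k = 1.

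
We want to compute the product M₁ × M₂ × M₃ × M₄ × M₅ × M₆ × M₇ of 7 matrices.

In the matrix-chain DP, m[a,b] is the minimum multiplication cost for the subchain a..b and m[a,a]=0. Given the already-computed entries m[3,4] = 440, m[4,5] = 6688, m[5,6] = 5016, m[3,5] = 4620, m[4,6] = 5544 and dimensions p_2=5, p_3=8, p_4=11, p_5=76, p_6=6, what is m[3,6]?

m[3,6] = min over k∈[3,5] of m[3,k]+m[k+1,6]+p_{2}·p_k·p_{6}.
k=3: 0 + 5544 + 5·8·6 = 5784; k=4: 440 + 5016 + 5·11·6 = 5786; k=5: 4620 + 0 + 5·76·6 = 6900.
Minimum: 5784 at k=3.

5784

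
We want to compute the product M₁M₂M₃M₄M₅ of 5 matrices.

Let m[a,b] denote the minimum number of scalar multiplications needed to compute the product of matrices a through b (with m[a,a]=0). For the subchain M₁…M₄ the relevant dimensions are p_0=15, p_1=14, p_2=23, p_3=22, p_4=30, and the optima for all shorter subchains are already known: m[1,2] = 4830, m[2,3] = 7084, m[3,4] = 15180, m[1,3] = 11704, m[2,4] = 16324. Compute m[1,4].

21604

m[1,4] = min over k∈[1,3] of m[1,k]+m[k+1,4]+p_{0}·p_k·p_{4}.
k=1: 0 + 16324 + 15·14·30 = 22624; k=2: 4830 + 15180 + 15·23·30 = 30360; k=3: 11704 + 0 + 15·22·30 = 21604.
Minimum: 21604 at k=3.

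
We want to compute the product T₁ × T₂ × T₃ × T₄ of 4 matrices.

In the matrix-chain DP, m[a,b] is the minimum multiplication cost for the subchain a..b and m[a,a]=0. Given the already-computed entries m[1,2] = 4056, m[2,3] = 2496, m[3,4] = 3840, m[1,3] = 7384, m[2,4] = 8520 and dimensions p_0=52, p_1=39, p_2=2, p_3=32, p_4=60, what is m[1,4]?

14136

m[1,4] = min over k∈[1,3] of m[1,k]+m[k+1,4]+p_{0}·p_k·p_{4}.
k=1: 0 + 8520 + 52·39·60 = 130200; k=2: 4056 + 3840 + 52·2·60 = 14136; k=3: 7384 + 0 + 52·32·60 = 107224.
Minimum: 14136 at k=2.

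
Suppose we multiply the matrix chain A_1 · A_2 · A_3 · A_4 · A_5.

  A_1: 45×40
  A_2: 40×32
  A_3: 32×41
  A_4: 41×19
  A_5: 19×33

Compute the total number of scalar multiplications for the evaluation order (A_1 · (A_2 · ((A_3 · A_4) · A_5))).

146632

(A_3 · A_4): 32×41 by 41×19 → 32×19, cost 32·41·19 = 24928
((A_3 · A_4) · A_5): 32×19 by 19×33 → 32×33, cost 32·19·33 = 20064; cumulative 44992
(A_2 · ((A_3 · A_4) · A_5)): 40×32 by 32×33 → 40×33, cost 40·32·33 = 42240; cumulative 87232
(A_1 · (A_2 · ((A_3 · A_4) · A_5))): 45×40 by 40×33 → 45×33, cost 45·40·33 = 59400; cumulative 146632
Total: 146632 scalar multiplications.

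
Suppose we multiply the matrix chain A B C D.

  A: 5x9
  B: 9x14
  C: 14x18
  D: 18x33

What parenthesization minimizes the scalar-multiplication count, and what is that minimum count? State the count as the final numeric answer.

4860

Adjacent pairs: AB = 5·9·14 = 630; BC = 9·14·18 = 2268; CD = 14·18·33 = 8316.
Length 3: A..C: k=1: 0+2268+5·9·18=3078; k=2: 630+0+5·14·18=1890 → min 1890 | B..D: k=2: 0+8316+9·14·33=12474; k=3: 2268+0+9·18·33=7614 → min 7614.
Length 4: A..D: k=1: 0+7614+5·9·33=9099; k=2: 630+8316+5·14·33=11256; k=3: 1890+0+5·18·33=4860 → min 4860.
Optimal parenthesization: (((A B) C) D) with cost 4860.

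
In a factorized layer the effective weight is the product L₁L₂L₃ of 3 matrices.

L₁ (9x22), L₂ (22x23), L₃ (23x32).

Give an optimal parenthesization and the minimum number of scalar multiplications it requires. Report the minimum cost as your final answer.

11178

(L₁(L₂L₃)): cost 22528.
((L₁L₂)L₃): cost 11178.
Optimal: ((L₁L₂)L₃) with cost 11178.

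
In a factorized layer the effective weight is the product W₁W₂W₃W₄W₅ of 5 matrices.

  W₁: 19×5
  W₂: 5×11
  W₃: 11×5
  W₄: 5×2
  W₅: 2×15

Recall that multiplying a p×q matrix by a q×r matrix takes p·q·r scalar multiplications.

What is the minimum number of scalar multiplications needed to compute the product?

Adjacent pairs: W₁W₂ = 19·5·11 = 1045; W₂W₃ = 5·11·5 = 275; W₃W₄ = 11·5·2 = 110; W₄W₅ = 5·2·15 = 150.
Length 3: W₁..W₃: k=1: 0+275+19·5·5=750; k=2: 1045+0+19·11·5=2090 → min 750 | W₂..W₄: k=2: 0+110+5·11·2=220; k=3: 275+0+5·5·2=325 → min 220 | W₃..W₅: k=3: 0+150+11·5·15=975; k=4: 110+0+11·2·15=440 → min 440.
Length 4: W₁..W₄: k=1: 0+220+19·5·2=410; k=2: 1045+110+19·11·2=1573; k=3: 750+0+19·5·2=940 → min 410 | W₂..W₅: k=2: 0+440+5·11·15=1265; k=3: 275+150+5·5·15=800; k=4: 220+0+5·2·15=370 → min 370.
Length 5: W₁..W₅: k=1: 0+370+19·5·15=1795; k=2: 1045+440+19·11·15=4620; k=3: 750+150+19·5·15=2325; k=4: 410+0+19·2·15=980 → min 980.
Optimal order: ((W₁(W₂(W₃W₄)))W₅) with cost 980.

980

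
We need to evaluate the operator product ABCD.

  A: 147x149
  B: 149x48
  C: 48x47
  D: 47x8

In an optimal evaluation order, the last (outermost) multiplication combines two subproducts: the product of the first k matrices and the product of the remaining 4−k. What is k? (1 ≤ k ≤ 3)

1

Adjacent pairs: AB = 147·149·48 = 1051344; BC = 149·48·47 = 336144; CD = 48·47·8 = 18048.
Length 3: A..C: k=1: 0+336144+147·149·47=1365585; k=2: 1051344+0+147·48·47=1382976 → min 1365585 | B..D: k=2: 0+18048+149·48·8=75264; k=3: 336144+0+149·47·8=392168 → min 75264.
Top-level splits: k=1: (A..A)·(B..D) → 0+75264+147·149·8 = 250488; k=2: (A..B)·(C..D) → 1051344+18048+147·48·8 = 1125840; k=3: (A..C)·(D..D) → 1365585+0+147·47·8 = 1420857.
Best split is after A, i.e. k = 1.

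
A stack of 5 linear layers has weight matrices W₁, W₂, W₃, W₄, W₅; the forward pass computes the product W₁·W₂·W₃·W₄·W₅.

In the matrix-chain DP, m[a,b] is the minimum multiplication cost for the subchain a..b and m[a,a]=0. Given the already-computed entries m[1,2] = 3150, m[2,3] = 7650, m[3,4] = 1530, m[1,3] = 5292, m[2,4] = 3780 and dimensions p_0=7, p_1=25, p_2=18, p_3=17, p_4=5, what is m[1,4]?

m[1,4] = min over k∈[1,3] of m[1,k]+m[k+1,4]+p_{0}·p_k·p_{4}.
k=1: 0 + 3780 + 7·25·5 = 4655; k=2: 3150 + 1530 + 7·18·5 = 5310; k=3: 5292 + 0 + 7·17·5 = 5887.
Minimum: 4655 at k=1.

4655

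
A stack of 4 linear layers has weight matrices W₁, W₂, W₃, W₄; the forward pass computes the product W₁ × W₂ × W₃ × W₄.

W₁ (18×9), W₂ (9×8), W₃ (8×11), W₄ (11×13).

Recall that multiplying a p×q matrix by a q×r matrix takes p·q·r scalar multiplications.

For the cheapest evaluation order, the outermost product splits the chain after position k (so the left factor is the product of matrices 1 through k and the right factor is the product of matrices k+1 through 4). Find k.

1

Adjacent pairs: W₁W₂ = 18·9·8 = 1296; W₂W₃ = 9·8·11 = 792; W₃W₄ = 8·11·13 = 1144.
Length 3: W₁..W₃: k=1: 0+792+18·9·11=2574; k=2: 1296+0+18·8·11=2880 → min 2574 | W₂..W₄: k=2: 0+1144+9·8·13=2080; k=3: 792+0+9·11·13=2079 → min 2079.
Top-level splits: k=1: (W₁..W₁)·(W₂..W₄) → 0+2079+18·9·13 = 4185; k=2: (W₁..W₂)·(W₃..W₄) → 1296+1144+18·8·13 = 4312; k=3: (W₁..W₃)·(W₄..W₄) → 2574+0+18·11·13 = 5148.
Best split is after W₁, i.e. k = 1.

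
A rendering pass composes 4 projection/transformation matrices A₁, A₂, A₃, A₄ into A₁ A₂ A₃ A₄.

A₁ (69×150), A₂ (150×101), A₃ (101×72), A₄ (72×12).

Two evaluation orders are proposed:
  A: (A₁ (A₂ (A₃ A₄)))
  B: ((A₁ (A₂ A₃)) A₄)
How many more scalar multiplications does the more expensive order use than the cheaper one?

Order A = (A₁ (A₂ (A₃ A₄))): (A₃ A₄): 101×72 by 72×12 → 101×12, cost 101·72·12 = 87264; (A₂ (A₃ A₄)): 150×101 by 101×12 → 150×12, cost 150·101·12 = 181800; cumulative 269064; (A₁ (A₂ (A₃ A₄))): 69×150 by 150×12 → 69×12, cost 69·150·12 = 124200; cumulative 393264. Total 393264.
Order B = ((A₁ (A₂ A₃)) A₄): (A₂ A₃): 150×101 by 101×72 → 150×72, cost 150·101·72 = 1090800; (A₁ (A₂ A₃)): 69×150 by 150×72 → 69×72, cost 69·150·72 = 745200; cumulative 1836000; ((A₁ (A₂ A₃)) A₄): 69×72 by 72×12 → 69×12, cost 69·72·12 = 59616; cumulative 1895616. Total 1895616.
Difference: |393264 − 1895616| = 1502352.

1502352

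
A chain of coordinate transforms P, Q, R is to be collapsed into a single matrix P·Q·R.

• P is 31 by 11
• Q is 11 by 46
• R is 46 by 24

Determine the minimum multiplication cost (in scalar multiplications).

20328

Order (P·(Q·R)): (Q·R): 11×46 by 46×24 → 11×24, cost 11·46·24 = 12144; (P·(Q·R)): 31×11 by 11×24 → 31×24, cost 31·11·24 = 8184; cumulative 20328. Total 20328.
Order ((P·Q)·R): (P·Q): 31×11 by 11×46 → 31×46, cost 31·11·46 = 15686; ((P·Q)·R): 31×46 by 46×24 → 31×24, cost 31·46·24 = 34224; cumulative 49910. Total 49910.
Minimum: 20328.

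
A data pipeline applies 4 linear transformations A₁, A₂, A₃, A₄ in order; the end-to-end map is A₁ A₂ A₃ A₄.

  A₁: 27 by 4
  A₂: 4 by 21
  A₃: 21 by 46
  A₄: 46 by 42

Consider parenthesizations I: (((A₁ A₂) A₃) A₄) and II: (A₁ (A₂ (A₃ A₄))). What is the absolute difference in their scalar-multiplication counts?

Order I = (((A₁ A₂) A₃) A₄): (A₁ A₂): 27×4 by 4×21 → 27×21, cost 27·4·21 = 2268; ((A₁ A₂) A₃): 27×21 by 21×46 → 27×46, cost 27·21·46 = 26082; cumulative 28350; (((A₁ A₂) A₃) A₄): 27×46 by 46×42 → 27×42, cost 27·46·42 = 52164; cumulative 80514. Total 80514.
Order II = (A₁ (A₂ (A₃ A₄))): (A₃ A₄): 21×46 by 46×42 → 21×42, cost 21·46·42 = 40572; (A₂ (A₃ A₄)): 4×21 by 21×42 → 4×42, cost 4·21·42 = 3528; cumulative 44100; (A₁ (A₂ (A₃ A₄))): 27×4 by 4×42 → 27×42, cost 27·4·42 = 4536; cumulative 48636. Total 48636.
Difference: |80514 − 48636| = 31878.

31878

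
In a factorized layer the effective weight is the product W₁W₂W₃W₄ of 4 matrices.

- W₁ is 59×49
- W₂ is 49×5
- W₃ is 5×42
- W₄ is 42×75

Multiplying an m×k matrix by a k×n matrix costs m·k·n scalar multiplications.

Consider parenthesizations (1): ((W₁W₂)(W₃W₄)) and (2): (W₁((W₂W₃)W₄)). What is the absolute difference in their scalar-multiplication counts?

Order (1) = ((W₁W₂)(W₃W₄)): (W₁W₂): 59×49 by 49×5 → 59×5, cost 59·49·5 = 14455; (W₃W₄): 5×42 by 42×75 → 5×75, cost 5·42·75 = 15750; ((W₁W₂)(W₃W₄)): 59×5 by 5×75 → 59×75, cost 59·5·75 = 22125; cumulative 52330. Total 52330.
Order (2) = (W₁((W₂W₃)W₄)): (W₂W₃): 49×5 by 5×42 → 49×42, cost 49·5·42 = 10290; ((W₂W₃)W₄): 49×42 by 42×75 → 49×75, cost 49·42·75 = 154350; cumulative 164640; (W₁((W₂W₃)W₄)): 59×49 by 49×75 → 59×75, cost 59·49·75 = 216825; cumulative 381465. Total 381465.
Difference: |52330 − 381465| = 329135.

329135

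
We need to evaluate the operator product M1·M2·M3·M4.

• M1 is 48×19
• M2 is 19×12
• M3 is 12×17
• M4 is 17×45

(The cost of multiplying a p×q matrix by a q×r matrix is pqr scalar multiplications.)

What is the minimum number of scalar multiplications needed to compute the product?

46044

Adjacent pairs: M1M2 = 48·19·12 = 10944; M2M3 = 19·12·17 = 3876; M3M4 = 12·17·45 = 9180.
Length 3: M1..M3: k=1: 0+3876+48·19·17=19380; k=2: 10944+0+48·12·17=20736 → min 19380 | M2..M4: k=2: 0+9180+19·12·45=19440; k=3: 3876+0+19·17·45=18411 → min 18411.
Length 4: M1..M4: k=1: 0+18411+48·19·45=59451; k=2: 10944+9180+48·12·45=46044; k=3: 19380+0+48·17·45=56100 → min 46044.
Optimal order: ((M1·M2)·(M3·M4)) with cost 46044.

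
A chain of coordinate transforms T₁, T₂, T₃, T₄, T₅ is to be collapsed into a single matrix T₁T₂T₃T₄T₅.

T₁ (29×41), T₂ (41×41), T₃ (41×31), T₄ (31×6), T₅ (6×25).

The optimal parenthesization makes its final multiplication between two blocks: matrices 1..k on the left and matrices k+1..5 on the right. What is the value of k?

Adjacent pairs: T₁T₂ = 29·41·41 = 48749; T₂T₃ = 41·41·31 = 52111; T₃T₄ = 41·31·6 = 7626; T₄T₅ = 31·6·25 = 4650.
Length 3: T₁..T₃: k=1: 0+52111+29·41·31=88970; k=2: 48749+0+29·41·31=85608 → min 85608 | T₂..T₄: k=2: 0+7626+41·41·6=17712; k=3: 52111+0+41·31·6=59737 → min 17712 | T₃..T₅: k=3: 0+4650+41·31·25=36425; k=4: 7626+0+41·6·25=13776 → min 13776.
Length 4: T₁..T₄: k=1: 0+17712+29·41·6=24846; k=2: 48749+7626+29·41·6=63509; k=3: 85608+0+29·31·6=91002 → min 24846 | T₂..T₅: k=2: 0+13776+41·41·25=55801; k=3: 52111+4650+41·31·25=88536; k=4: 17712+0+41·6·25=23862 → min 23862.
Top-level splits: k=1: (T₁..T₁)·(T₂..T₅) → 0+23862+29·41·25 = 53587; k=2: (T₁..T₂)·(T₃..T₅) → 48749+13776+29·41·25 = 92250; k=3: (T₁..T₃)·(T₄..T₅) → 85608+4650+29·31·25 = 112733; k=4: (T₁..T₄)·(T₅..T₅) → 24846+0+29·6·25 = 29196.
Best split is after T₄, i.e. k = 4.

4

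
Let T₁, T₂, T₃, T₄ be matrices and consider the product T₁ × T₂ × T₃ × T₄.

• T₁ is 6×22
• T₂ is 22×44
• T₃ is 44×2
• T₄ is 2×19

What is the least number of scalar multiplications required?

2428

Adjacent pairs: T₁T₂ = 6·22·44 = 5808; T₂T₃ = 22·44·2 = 1936; T₃T₄ = 44·2·19 = 1672.
Length 3: T₁..T₃: k=1: 0+1936+6·22·2=2200; k=2: 5808+0+6·44·2=6336 → min 2200 | T₂..T₄: k=2: 0+1672+22·44·19=20064; k=3: 1936+0+22·2·19=2772 → min 2772.
Length 4: T₁..T₄: k=1: 0+2772+6·22·19=5280; k=2: 5808+1672+6·44·19=12496; k=3: 2200+0+6·2·19=2428 → min 2428.
Optimal order: ((T₁ × (T₂ × T₃)) × T₄) with cost 2428.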